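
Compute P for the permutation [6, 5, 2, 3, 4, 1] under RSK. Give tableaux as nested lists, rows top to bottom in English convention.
P = [[1, 3, 4], [2], [5], [6]]

Insert 6: appended to row 1. P = [[6]].
Insert 5: 5 bumps 6 from row 1; 6 starts row 2. P = [[5], [6]].
Insert 2: 2 bumps 5 from row 1; 5 bumps 6 from row 2; 6 starts row 3. P = [[2], [5], [6]].
Insert 3: appended to row 1. P = [[2, 3], [5], [6]].
Insert 4: appended to row 1. P = [[2, 3, 4], [5], [6]].
Insert 1: 1 bumps 2 from row 1; 2 bumps 5 from row 2; 5 bumps 6 from row 3; 6 starts row 4. P = [[1, 3, 4], [2], [5], [6]].

So P = [[1, 3, 4], [2], [5], [6]].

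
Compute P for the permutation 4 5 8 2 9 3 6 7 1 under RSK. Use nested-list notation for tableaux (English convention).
Insert 4: appended to row 1. P = [[4]].
Insert 5: appended to row 1. P = [[4, 5]].
Insert 8: appended to row 1. P = [[4, 5, 8]].
Insert 2: 2 bumps 4 from row 1; 4 starts row 2. P = [[2, 5, 8], [4]].
Insert 9: appended to row 1. P = [[2, 5, 8, 9], [4]].
Insert 3: 3 bumps 5 from row 1; 5 appends to row 2. P = [[2, 3, 8, 9], [4, 5]].
Insert 6: 6 bumps 8 from row 1; 8 appends to row 2. P = [[2, 3, 6, 9], [4, 5, 8]].
Insert 7: 7 bumps 9 from row 1; 9 appends to row 2. P = [[2, 3, 6, 7], [4, 5, 8, 9]].
Insert 1: 1 bumps 2 from row 1; 2 bumps 4 from row 2; 4 starts row 3. P = [[1, 3, 6, 7], [2, 5, 8, 9], [4]].

So P = [[1, 3, 6, 7], [2, 5, 8, 9], [4]].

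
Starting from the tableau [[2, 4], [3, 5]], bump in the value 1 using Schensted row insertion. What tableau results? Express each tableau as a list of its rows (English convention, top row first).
In row 1, 1 replaces 2 (the leftmost entry greater than 1); 2 is bumped to row 2. In row 2, 2 replaces 3 (the leftmost entry greater than 2); 3 is bumped to row 3. 3 starts a new row 3. The new tableau is [[1, 4], [2, 5], [3]].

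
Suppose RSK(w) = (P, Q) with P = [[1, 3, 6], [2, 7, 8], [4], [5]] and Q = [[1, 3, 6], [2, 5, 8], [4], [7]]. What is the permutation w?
5 4 7 2 3 8 1 6

Reverse the RSK construction: for i from n down to 1, find the cell of Q containing i, remove the entry at that cell from P, and reverse-bump it up through P; the value ejected from row 1 is w(i).

Step i=8: Q has 8 at row 2, column 3; remove 8 from row 2 of P and reverse-bump: 8 enters row 1 and ejects 6. So w(8) = 6. P is now [[1, 3, 8], [2, 7], [4], [5]].
Step i=7: Q has 7 at row 4, column 1; remove 5 from row 4 of P and reverse-bump: 5 enters row 3 and ejects 4; 4 enters row 2 and ejects 2; 2 enters row 1 and ejects 1. So w(7) = 1. P is now [[2, 3, 8], [4, 7], [5]].
Step i=6: Q has 6 at row 1, column 3; remove that cell from P, ejecting 8. So w(6) = 8. P is now [[2, 3], [4, 7], [5]].
Step i=5: Q has 5 at row 2, column 2; remove 7 from row 2 of P and reverse-bump: 7 enters row 1 and ejects 3. So w(5) = 3. P is now [[2, 7], [4], [5]].
Step i=4: Q has 4 at row 3, column 1; remove 5 from row 3 of P and reverse-bump: 5 enters row 2 and ejects 4; 4 enters row 1 and ejects 2. So w(4) = 2. P is now [[4, 7], [5]].
Step i=3: Q has 3 at row 1, column 2; remove that cell from P, ejecting 7. So w(3) = 7. P is now [[4], [5]].
Step i=2: Q has 2 at row 2, column 1; remove 5 from row 2 of P and reverse-bump: 5 enters row 1 and ejects 4. So w(2) = 4. P is now [[5]].
Step i=1: Q has 1 at row 1, column 1; remove that cell from P, ejecting 5. So w(1) = 5. P is now [].

So w = 5 4 7 2 3 8 1 6.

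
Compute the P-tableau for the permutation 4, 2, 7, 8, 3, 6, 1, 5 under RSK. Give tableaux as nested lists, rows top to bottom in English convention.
Insert 4: appended to row 1. P = [[4]].
Insert 2: 2 bumps 4 from row 1; 4 starts row 2. P = [[2], [4]].
Insert 7: appended to row 1. P = [[2, 7], [4]].
Insert 8: appended to row 1. P = [[2, 7, 8], [4]].
Insert 3: 3 bumps 7 from row 1; 7 appends to row 2. P = [[2, 3, 8], [4, 7]].
Insert 6: 6 bumps 8 from row 1; 8 appends to row 2. P = [[2, 3, 6], [4, 7, 8]].
Insert 1: 1 bumps 2 from row 1; 2 bumps 4 from row 2; 4 starts row 3. P = [[1, 3, 6], [2, 7, 8], [4]].
Insert 5: 5 bumps 6 from row 1; 6 bumps 7 from row 2; 7 appends to row 3. P = [[1, 3, 5], [2, 6, 8], [4, 7]].

So P = [[1, 3, 5], [2, 6, 8], [4, 7]].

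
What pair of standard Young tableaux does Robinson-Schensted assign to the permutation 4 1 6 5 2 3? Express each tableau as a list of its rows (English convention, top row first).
P = [[1, 2, 3], [4, 5], [6]], Q = [[1, 3, 6], [2, 4], [5]]

Insert each entry of the permutation into P by Schensted row insertion, recording in Q the position of each new cell.

Insert 4: appended to row 1. P = [[4]], Q = [[1]].
Insert 1: 1 bumps 4 from row 1; 4 starts row 2. P = [[1], [4]], Q = [[1], [2]].
Insert 6: appended to row 1. P = [[1, 6], [4]], Q = [[1, 3], [2]].
Insert 5: 5 bumps 6 from row 1; 6 appends to row 2. P = [[1, 5], [4, 6]], Q = [[1, 3], [2, 4]].
Insert 2: 2 bumps 5 from row 1; 5 bumps 6 from row 2; 6 starts row 3. P = [[1, 2], [4, 5], [6]], Q = [[1, 3], [2, 4], [5]].
Insert 3: appended to row 1. P = [[1, 2, 3], [4, 5], [6]], Q = [[1, 3, 6], [2, 4], [5]].

So P = [[1, 2, 3], [4, 5], [6]], Q = [[1, 3, 6], [2, 4], [5]].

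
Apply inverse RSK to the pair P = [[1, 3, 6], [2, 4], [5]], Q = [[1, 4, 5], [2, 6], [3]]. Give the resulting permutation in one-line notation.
5 2 1 4 6 3

Reverse the RSK construction: for i from n down to 1, find the cell of Q containing i, remove the entry at that cell from P, and reverse-bump it up through P; the value ejected from row 1 is w(i).

Step i=6: Q has 6 at row 2, column 2; remove 4 from row 2 of P and reverse-bump: 4 enters row 1 and ejects 3. So w(6) = 3. P is now [[1, 4, 6], [2], [5]].
Step i=5: Q has 5 at row 1, column 3; remove that cell from P, ejecting 6. So w(5) = 6. P is now [[1, 4], [2], [5]].
Step i=4: Q has 4 at row 1, column 2; remove that cell from P, ejecting 4. So w(4) = 4. P is now [[1], [2], [5]].
Step i=3: Q has 3 at row 3, column 1; remove 5 from row 3 of P and reverse-bump: 5 enters row 2 and ejects 2; 2 enters row 1 and ejects 1. So w(3) = 1. P is now [[2], [5]].
Step i=2: Q has 2 at row 2, column 1; remove 5 from row 2 of P and reverse-bump: 5 enters row 1 and ejects 2. So w(2) = 2. P is now [[5]].
Step i=1: Q has 1 at row 1, column 1; remove that cell from P, ejecting 5. So w(1) = 5. P is now [].

So w = 5 2 1 4 6 3.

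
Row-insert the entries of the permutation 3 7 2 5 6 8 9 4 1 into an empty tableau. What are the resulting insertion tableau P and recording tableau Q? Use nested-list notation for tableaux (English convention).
P = [[1, 4, 6, 8, 9], [2, 5], [3], [7]], Q = [[1, 2, 5, 6, 7], [3, 4], [8], [9]]

Insert each entry of the permutation into P by Schensted row insertion, recording in Q the position of each new cell.

Insert 3: appended to row 1. P = [[3]].
Insert 7: appended to row 1. P = [[3, 7]].
Insert 2: 2 bumps 3 from row 1; 3 starts row 2. P = [[2, 7], [3]].
Insert 5: 5 bumps 7 from row 1; 7 appends to row 2. P = [[2, 5], [3, 7]].
Insert 6: appended to row 1. P = [[2, 5, 6], [3, 7]].
Insert 8: appended to row 1. P = [[2, 5, 6, 8], [3, 7]].
Insert 9: appended to row 1. P = [[2, 5, 6, 8, 9], [3, 7]].
Insert 4: 4 bumps 5 from row 1; 5 bumps 7 from row 2; 7 starts row 3. P = [[2, 4, 6, 8, 9], [3, 5], [7]].
Insert 1: 1 bumps 2 from row 1; 2 bumps 3 from row 2; 3 bumps 7 from row 3; 7 starts row 4. P = [[1, 4, 6, 8, 9], [2, 5], [3], [7]].

So P = [[1, 4, 6, 8, 9], [2, 5], [3], [7]], Q = [[1, 2, 5, 6, 7], [3, 4], [8], [9]].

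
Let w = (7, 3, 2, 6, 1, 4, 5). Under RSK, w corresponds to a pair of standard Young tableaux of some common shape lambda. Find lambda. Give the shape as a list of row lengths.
Row-insert each entry into an empty tableau.

After inserting 7: P = [[7]].
After inserting 3: P = [[3], [7]].
After inserting 2: P = [[2], [3], [7]].
After inserting 6: P = [[2, 6], [3], [7]].
After inserting 1: P = [[1, 6], [2], [3], [7]].
After inserting 4: P = [[1, 4], [2, 6], [3], [7]].
After inserting 5: P = [[1, 4, 5], [2, 6], [3], [7]].

The final insertion tableau P = [[1, 4, 5], [2, 6], [3], [7]] has shape [3, 2, 1, 1].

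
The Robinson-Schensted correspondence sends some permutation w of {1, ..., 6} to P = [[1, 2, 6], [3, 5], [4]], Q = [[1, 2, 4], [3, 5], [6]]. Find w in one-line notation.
Reverse the RSK construction: for i from n down to 1, find the cell of Q containing i, remove the entry at that cell from P, and reverse-bump it up through P; the value ejected from row 1 is w(i).

Step i=6: Q has 6 at row 3, column 1; remove 4 from row 3 of P and reverse-bump: 4 enters row 2 and ejects 3; 3 enters row 1 and ejects 2. So w(6) = 2. P is now [[1, 3, 6], [4, 5]].
Step i=5: Q has 5 at row 2, column 2; remove 5 from row 2 of P and reverse-bump: 5 enters row 1 and ejects 3. So w(5) = 3. P is now [[1, 5, 6], [4]].
Step i=4: Q has 4 at row 1, column 3; remove that cell from P, ejecting 6. So w(4) = 6. P is now [[1, 5], [4]].
Step i=3: Q has 3 at row 2, column 1; remove 4 from row 2 of P and reverse-bump: 4 enters row 1 and ejects 1. So w(3) = 1. P is now [[4, 5]].
Step i=2: Q has 2 at row 1, column 2; remove that cell from P, ejecting 5. So w(2) = 5. P is now [[4]].
Step i=1: Q has 1 at row 1, column 1; remove that cell from P, ejecting 4. So w(1) = 4. P is now [].

So w = 4 5 1 6 3 2.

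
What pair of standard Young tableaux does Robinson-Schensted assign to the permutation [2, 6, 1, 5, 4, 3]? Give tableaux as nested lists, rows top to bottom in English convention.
P = [[1, 3], [2, 4], [5], [6]], Q = [[1, 2], [3, 4], [5], [6]]

Insert each entry of the permutation into P by Schensted row insertion, recording in Q the position of each new cell.

Insert 2: appended to row 1. P = [[2]].
Insert 6: appended to row 1. P = [[2, 6]].
Insert 1: 1 bumps 2 from row 1; 2 starts row 2. P = [[1, 6], [2]].
Insert 5: 5 bumps 6 from row 1; 6 appends to row 2. P = [[1, 5], [2, 6]].
Insert 4: 4 bumps 5 from row 1; 5 bumps 6 from row 2; 6 starts row 3. P = [[1, 4], [2, 5], [6]].
Insert 3: 3 bumps 4 from row 1; 4 bumps 5 from row 2; 5 bumps 6 from row 3; 6 starts row 4. P = [[1, 3], [2, 4], [5], [6]].

So P = [[1, 3], [2, 4], [5], [6]], Q = [[1, 2], [3, 4], [5], [6]].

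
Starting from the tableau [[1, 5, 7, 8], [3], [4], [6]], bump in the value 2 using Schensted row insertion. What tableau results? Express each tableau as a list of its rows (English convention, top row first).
In row 1, 2 replaces 5 (the leftmost entry greater than 2); 5 is bumped to row 2. 5 is appended to row 2. The new tableau is [[1, 2, 7, 8], [3, 5], [4], [6]].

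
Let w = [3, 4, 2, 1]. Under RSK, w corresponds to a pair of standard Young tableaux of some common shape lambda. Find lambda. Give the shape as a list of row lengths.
[2, 1, 1]

Row-insert each entry into an empty tableau.

After inserting 3: P = [[3]].
After inserting 4: P = [[3, 4]].
After inserting 2: P = [[2, 4], [3]].
After inserting 1: P = [[1, 4], [2], [3]].

The final insertion tableau P = [[1, 4], [2], [3]] has shape [2, 1, 1].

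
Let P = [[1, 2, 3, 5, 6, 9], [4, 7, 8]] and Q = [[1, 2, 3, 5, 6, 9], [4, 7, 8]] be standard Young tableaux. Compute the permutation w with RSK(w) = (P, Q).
Reverse the RSK construction: for i from n down to 1, find the cell of Q containing i, remove the entry at that cell from P, and reverse-bump it up through P; the value ejected from row 1 is w(i).

Step i=9: Q has 9 at row 1, column 6; remove that cell from P, ejecting 9. So w(9) = 9. P is now [[1, 2, 3, 5, 6], [4, 7, 8]].
Step i=8: Q has 8 at row 2, column 3; remove 8 from row 2 of P and reverse-bump: 8 enters row 1 and ejects 6. So w(8) = 6. P is now [[1, 2, 3, 5, 8], [4, 7]].
Step i=7: Q has 7 at row 2, column 2; remove 7 from row 2 of P and reverse-bump: 7 enters row 1 and ejects 5. So w(7) = 5. P is now [[1, 2, 3, 7, 8], [4]].
Step i=6: Q has 6 at row 1, column 5; remove that cell from P, ejecting 8. So w(6) = 8. P is now [[1, 2, 3, 7], [4]].
Step i=5: Q has 5 at row 1, column 4; remove that cell from P, ejecting 7. So w(5) = 7. P is now [[1, 2, 3], [4]].
Step i=4: Q has 4 at row 2, column 1; remove 4 from row 2 of P and reverse-bump: 4 enters row 1 and ejects 3. So w(4) = 3. P is now [[1, 2, 4]].
Step i=3: Q has 3 at row 1, column 3; remove that cell from P, ejecting 4. So w(3) = 4. P is now [[1, 2]].
Step i=2: Q has 2 at row 1, column 2; remove that cell from P, ejecting 2. So w(2) = 2. P is now [[1]].
Step i=1: Q has 1 at row 1, column 1; remove that cell from P, ejecting 1. So w(1) = 1. P is now [].

So w = 1 2 4 3 7 8 5 6 9.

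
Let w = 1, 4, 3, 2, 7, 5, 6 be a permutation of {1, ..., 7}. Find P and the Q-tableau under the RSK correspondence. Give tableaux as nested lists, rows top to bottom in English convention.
P = [[1, 2, 5, 6], [3, 7], [4]], Q = [[1, 2, 5, 7], [3, 6], [4]]

Insert each entry of the permutation into P by Schensted row insertion, recording in Q the position of each new cell.

Insert 1: appended to row 1. P = [[1]].
Insert 4: appended to row 1. P = [[1, 4]].
Insert 3: 3 bumps 4 from row 1; 4 starts row 2. P = [[1, 3], [4]].
Insert 2: 2 bumps 3 from row 1; 3 bumps 4 from row 2; 4 starts row 3. P = [[1, 2], [3], [4]].
Insert 7: appended to row 1. P = [[1, 2, 7], [3], [4]].
Insert 5: 5 bumps 7 from row 1; 7 appends to row 2. P = [[1, 2, 5], [3, 7], [4]].
Insert 6: appended to row 1. P = [[1, 2, 5, 6], [3, 7], [4]].

So P = [[1, 2, 5, 6], [3, 7], [4]], Q = [[1, 2, 5, 7], [3, 6], [4]].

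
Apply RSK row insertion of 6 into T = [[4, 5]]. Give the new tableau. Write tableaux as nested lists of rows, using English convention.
[[4, 5, 6]]

6 is larger than every entry of row 1, so it is appended to row 1. The new tableau is [[4, 5, 6]].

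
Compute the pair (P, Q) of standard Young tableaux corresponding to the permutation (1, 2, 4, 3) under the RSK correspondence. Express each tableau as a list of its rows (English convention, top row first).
Insert each entry of the permutation into P by Schensted row insertion, recording in Q the position of each new cell.

Insert 1: appended to row 1. P = [[1]].
Insert 2: appended to row 1. P = [[1, 2]].
Insert 4: appended to row 1. P = [[1, 2, 4]].
Insert 3: 3 bumps 4 from row 1; 4 starts row 2. P = [[1, 2, 3], [4]].

So P = [[1, 2, 3], [4]], Q = [[1, 2, 3], [4]].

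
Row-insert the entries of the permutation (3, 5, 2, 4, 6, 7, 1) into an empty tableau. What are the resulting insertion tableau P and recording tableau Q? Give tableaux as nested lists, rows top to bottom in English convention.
Insert each entry of the permutation into P by Schensted row insertion, recording in Q the position of each new cell.

After inserting 3: P = [[3]].
After inserting 5: P = [[3, 5]].
After inserting 2: P = [[2, 5], [3]].
After inserting 4: P = [[2, 4], [3, 5]].
After inserting 6: P = [[2, 4, 6], [3, 5]].
After inserting 7: P = [[2, 4, 6, 7], [3, 5]].
After inserting 1: P = [[1, 4, 6, 7], [2, 5], [3]].

So P = [[1, 4, 6, 7], [2, 5], [3]], Q = [[1, 2, 5, 6], [3, 4], [7]].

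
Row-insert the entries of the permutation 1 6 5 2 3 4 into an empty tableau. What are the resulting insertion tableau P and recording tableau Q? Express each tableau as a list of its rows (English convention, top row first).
P = [[1, 2, 3, 4], [5], [6]], Q = [[1, 2, 5, 6], [3], [4]]

Insert each entry of the permutation into P by Schensted row insertion, recording in Q the position of each new cell.

Insert 1: appended to row 1. P = [[1]].
Insert 6: appended to row 1. P = [[1, 6]].
Insert 5: 5 bumps 6 from row 1; 6 starts row 2. P = [[1, 5], [6]].
Insert 2: 2 bumps 5 from row 1; 5 bumps 6 from row 2; 6 starts row 3. P = [[1, 2], [5], [6]].
Insert 3: appended to row 1. P = [[1, 2, 3], [5], [6]].
Insert 4: appended to row 1. P = [[1, 2, 3, 4], [5], [6]].

So P = [[1, 2, 3, 4], [5], [6]], Q = [[1, 2, 5, 6], [3], [4]].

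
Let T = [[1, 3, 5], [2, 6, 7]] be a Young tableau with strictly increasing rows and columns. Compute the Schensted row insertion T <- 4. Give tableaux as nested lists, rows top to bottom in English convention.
In row 1, 4 replaces 5 (the leftmost entry greater than 4); 5 is bumped to row 2. In row 2, 5 replaces 6 (the leftmost entry greater than 5); 6 is bumped to row 3. 6 starts a new row 3. The new tableau is [[1, 3, 4], [2, 5, 7], [6]].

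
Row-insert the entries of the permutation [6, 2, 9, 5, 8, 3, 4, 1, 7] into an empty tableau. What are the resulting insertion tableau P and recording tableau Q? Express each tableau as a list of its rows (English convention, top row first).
Insert each entry of the permutation into P by Schensted row insertion, recording in Q the position of each new cell.

Insert 6: appended to row 1. P = [[6]].
Insert 2: 2 bumps 6 from row 1; 6 starts row 2. P = [[2], [6]].
Insert 9: appended to row 1. P = [[2, 9], [6]].
Insert 5: 5 bumps 9 from row 1; 9 appends to row 2. P = [[2, 5], [6, 9]].
Insert 8: appended to row 1. P = [[2, 5, 8], [6, 9]].
Insert 3: 3 bumps 5 from row 1; 5 bumps 6 from row 2; 6 starts row 3. P = [[2, 3, 8], [5, 9], [6]].
Insert 4: 4 bumps 8 from row 1; 8 bumps 9 from row 2; 9 appends to row 3. P = [[2, 3, 4], [5, 8], [6, 9]].
Insert 1: 1 bumps 2 from row 1; 2 bumps 5 from row 2; 5 bumps 6 from row 3; 6 starts row 4. P = [[1, 3, 4], [2, 8], [5, 9], [6]].
Insert 7: appended to row 1. P = [[1, 3, 4, 7], [2, 8], [5, 9], [6]].

So P = [[1, 3, 4, 7], [2, 8], [5, 9], [6]], Q = [[1, 3, 5, 9], [2, 4], [6, 7], [8]].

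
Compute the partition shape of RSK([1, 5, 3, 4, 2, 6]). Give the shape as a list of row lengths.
RSK row insertion gives P = [[1, 2, 4, 6], [3], [5]], which has shape [4, 1, 1].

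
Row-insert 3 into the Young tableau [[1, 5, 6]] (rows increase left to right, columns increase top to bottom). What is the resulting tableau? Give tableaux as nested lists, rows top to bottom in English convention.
In row 1, 3 replaces 5 (the leftmost entry greater than 3); 5 is bumped to row 2. 5 starts a new row 2. The new tableau is [[1, 3, 6], [5]].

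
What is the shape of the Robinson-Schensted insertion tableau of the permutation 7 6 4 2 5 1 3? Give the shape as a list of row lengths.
[2, 2, 1, 1, 1]

Row-insert each entry into an empty tableau.

After inserting 7: P = [[7]].
After inserting 6: P = [[6], [7]].
After inserting 4: P = [[4], [6], [7]].
After inserting 2: P = [[2], [4], [6], [7]].
After inserting 5: P = [[2, 5], [4], [6], [7]].
After inserting 1: P = [[1, 5], [2], [4], [6], [7]].
After inserting 3: P = [[1, 3], [2, 5], [4], [6], [7]].

The final insertion tableau P = [[1, 3], [2, 5], [4], [6], [7]] has shape [2, 2, 1, 1, 1].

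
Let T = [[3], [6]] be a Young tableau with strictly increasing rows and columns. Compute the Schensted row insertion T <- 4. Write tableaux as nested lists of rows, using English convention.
4 is larger than every entry of row 1, so it is appended to row 1. The new tableau is [[3, 4], [6]].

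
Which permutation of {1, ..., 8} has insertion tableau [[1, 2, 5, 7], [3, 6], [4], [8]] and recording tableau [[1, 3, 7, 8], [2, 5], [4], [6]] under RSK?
8 4 6 1 3 2 5 7

Reverse the RSK construction: for i from n down to 1, find the cell of Q containing i, remove the entry at that cell from P, and reverse-bump it up through P; the value ejected from row 1 is w(i).

Step i=8: Q has 8 at row 1, column 4; remove that cell from P, ejecting 7. So w(8) = 7. P is now [[1, 2, 5], [3, 6], [4], [8]].
Step i=7: Q has 7 at row 1, column 3; remove that cell from P, ejecting 5. So w(7) = 5. P is now [[1, 2], [3, 6], [4], [8]].
Step i=6: Q has 6 at row 4, column 1; remove 8 from row 4 of P and reverse-bump: 8 enters row 3 and ejects 4; 4 enters row 2 and ejects 3; 3 enters row 1 and ejects 2. So w(6) = 2. P is now [[1, 3], [4, 6], [8]].
Step i=5: Q has 5 at row 2, column 2; remove 6 from row 2 of P and reverse-bump: 6 enters row 1 and ejects 3. So w(5) = 3. P is now [[1, 6], [4], [8]].
Step i=4: Q has 4 at row 3, column 1; remove 8 from row 3 of P and reverse-bump: 8 enters row 2 and ejects 4; 4 enters row 1 and ejects 1. So w(4) = 1. P is now [[4, 6], [8]].
Step i=3: Q has 3 at row 1, column 2; remove that cell from P, ejecting 6. So w(3) = 6. P is now [[4], [8]].
Step i=2: Q has 2 at row 2, column 1; remove 8 from row 2 of P and reverse-bump: 8 enters row 1 and ejects 4. So w(2) = 4. P is now [[8]].
Step i=1: Q has 1 at row 1, column 1; remove that cell from P, ejecting 8. So w(1) = 8. P is now [].

So w = 8 4 6 1 3 2 5 7.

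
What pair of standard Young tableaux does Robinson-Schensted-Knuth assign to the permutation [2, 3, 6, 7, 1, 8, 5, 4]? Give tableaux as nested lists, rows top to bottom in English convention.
P = [[1, 3, 4, 7, 8], [2, 5], [6]], Q = [[1, 2, 3, 4, 6], [5, 7], [8]]

Insert each entry of the permutation into P by Schensted row insertion, recording in Q the position of each new cell.

Insert 2: appended to row 1. P = [[2]].
Insert 3: appended to row 1. P = [[2, 3]].
Insert 6: appended to row 1. P = [[2, 3, 6]].
Insert 7: appended to row 1. P = [[2, 3, 6, 7]].
Insert 1: 1 bumps 2 from row 1; 2 starts row 2. P = [[1, 3, 6, 7], [2]].
Insert 8: appended to row 1. P = [[1, 3, 6, 7, 8], [2]].
Insert 5: 5 bumps 6 from row 1; 6 appends to row 2. P = [[1, 3, 5, 7, 8], [2, 6]].
Insert 4: 4 bumps 5 from row 1; 5 bumps 6 from row 2; 6 starts row 3. P = [[1, 3, 4, 7, 8], [2, 5], [6]].

So P = [[1, 3, 4, 7, 8], [2, 5], [6]], Q = [[1, 2, 3, 4, 6], [5, 7], [8]].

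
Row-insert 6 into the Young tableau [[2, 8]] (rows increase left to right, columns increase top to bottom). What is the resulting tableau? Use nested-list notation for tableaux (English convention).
[[2, 6], [8]]

In row 1, 6 replaces 8 (the leftmost entry greater than 6); 8 is bumped to row 2. 8 starts a new row 2. The new tableau is [[2, 6], [8]].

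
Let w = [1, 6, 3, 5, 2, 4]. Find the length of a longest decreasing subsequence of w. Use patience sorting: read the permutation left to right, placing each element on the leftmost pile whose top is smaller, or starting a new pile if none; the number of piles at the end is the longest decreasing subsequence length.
1: new pile. tops = [1]
6: onto pile 1 (replacing 1). tops = [6]
3: new pile. tops = [6, 3]
5: onto pile 2 (replacing 3). tops = [6, 5]
2: new pile. tops = [6, 5, 2]
4: onto pile 3 (replacing 2). tops = [6, 5, 4]

3 piles, so the longest decreasing subsequence has length 3.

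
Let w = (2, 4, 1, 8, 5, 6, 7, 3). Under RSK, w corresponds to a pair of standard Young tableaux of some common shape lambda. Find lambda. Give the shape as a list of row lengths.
Row-insert each entry into an empty tableau.

After inserting 2: P = [[2]].
After inserting 4: P = [[2, 4]].
After inserting 1: P = [[1, 4], [2]].
After inserting 8: P = [[1, 4, 8], [2]].
After inserting 5: P = [[1, 4, 5], [2, 8]].
After inserting 6: P = [[1, 4, 5, 6], [2, 8]].
After inserting 7: P = [[1, 4, 5, 6, 7], [2, 8]].
After inserting 3: P = [[1, 3, 5, 6, 7], [2, 4], [8]].

The final insertion tableau P = [[1, 3, 5, 6, 7], [2, 4], [8]] has shape [5, 2, 1].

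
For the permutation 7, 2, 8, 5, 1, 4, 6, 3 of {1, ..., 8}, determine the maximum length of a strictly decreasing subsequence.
4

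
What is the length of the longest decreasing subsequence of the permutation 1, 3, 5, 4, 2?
3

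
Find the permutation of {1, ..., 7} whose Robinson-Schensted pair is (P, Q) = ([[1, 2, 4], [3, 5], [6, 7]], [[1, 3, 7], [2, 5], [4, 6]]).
Reverse the RSK construction: for i from n down to 1, find the cell of Q containing i, remove the entry at that cell from P, and reverse-bump it up through P; the value ejected from row 1 is w(i).

Step i=7: Q has 7 at row 1, column 3; remove that cell from P, ejecting 4. So w(7) = 4. P is now [[1, 2], [3, 5], [6, 7]].
Step i=6: Q has 6 at row 3, column 2; remove 7 from row 3 of P and reverse-bump: 7 enters row 2 and ejects 5; 5 enters row 1 and ejects 2. So w(6) = 2. P is now [[1, 5], [3, 7], [6]].
Step i=5: Q has 5 at row 2, column 2; remove 7 from row 2 of P and reverse-bump: 7 enters row 1 and ejects 5. So w(5) = 5. P is now [[1, 7], [3], [6]].
Step i=4: Q has 4 at row 3, column 1; remove 6 from row 3 of P and reverse-bump: 6 enters row 2 and ejects 3; 3 enters row 1 and ejects 1. So w(4) = 1. P is now [[3, 7], [6]].
Step i=3: Q has 3 at row 1, column 2; remove that cell from P, ejecting 7. So w(3) = 7. P is now [[3], [6]].
Step i=2: Q has 2 at row 2, column 1; remove 6 from row 2 of P and reverse-bump: 6 enters row 1 and ejects 3. So w(2) = 3. P is now [[6]].
Step i=1: Q has 1 at row 1, column 1; remove that cell from P, ejecting 6. So w(1) = 6. P is now [].

So w = 6 3 7 1 5 2 4.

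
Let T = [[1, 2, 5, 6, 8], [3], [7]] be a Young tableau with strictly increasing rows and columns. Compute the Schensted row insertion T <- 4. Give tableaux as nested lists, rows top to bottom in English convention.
[[1, 2, 4, 6, 8], [3, 5], [7]]

In row 1, 4 replaces 5 (the leftmost entry greater than 4); 5 is bumped to row 2. 5 is appended to row 2. The new tableau is [[1, 2, 4, 6, 8], [3, 5], [7]].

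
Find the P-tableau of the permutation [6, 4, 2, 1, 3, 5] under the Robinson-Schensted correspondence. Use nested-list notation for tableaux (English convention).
P = [[1, 3, 5], [2], [4], [6]]

After inserting 6: P = [[6]].
After inserting 4: P = [[4], [6]].
After inserting 2: P = [[2], [4], [6]].
After inserting 1: P = [[1], [2], [4], [6]].
After inserting 3: P = [[1, 3], [2], [4], [6]].
After inserting 5: P = [[1, 3, 5], [2], [4], [6]].

So P = [[1, 3, 5], [2], [4], [6]].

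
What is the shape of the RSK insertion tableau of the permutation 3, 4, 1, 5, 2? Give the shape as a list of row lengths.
Row-insert each entry into an empty tableau.

After inserting 3: P = [[3]].
After inserting 4: P = [[3, 4]].
After inserting 1: P = [[1, 4], [3]].
After inserting 5: P = [[1, 4, 5], [3]].
After inserting 2: P = [[1, 2, 5], [3, 4]].

The final insertion tableau P = [[1, 2, 5], [3, 4]] has shape [3, 2].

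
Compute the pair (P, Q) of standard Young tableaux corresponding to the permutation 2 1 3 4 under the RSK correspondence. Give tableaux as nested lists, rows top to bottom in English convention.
P = [[1, 3, 4], [2]], Q = [[1, 3, 4], [2]]

Insert each entry of the permutation into P by Schensted row insertion, recording in Q the position of each new cell.

Insert 2: appended to row 1. P = [[2]], Q = [[1]].
Insert 1: 1 bumps 2 from row 1; 2 starts row 2. P = [[1], [2]], Q = [[1], [2]].
Insert 3: appended to row 1. P = [[1, 3], [2]], Q = [[1, 3], [2]].
Insert 4: appended to row 1. P = [[1, 3, 4], [2]], Q = [[1, 3, 4], [2]].

So P = [[1, 3, 4], [2]], Q = [[1, 3, 4], [2]].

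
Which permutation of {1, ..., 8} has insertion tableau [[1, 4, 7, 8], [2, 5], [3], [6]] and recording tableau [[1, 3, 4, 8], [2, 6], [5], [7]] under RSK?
Reverse the RSK construction: for i from n down to 1, find the cell of Q containing i, remove the entry at that cell from P, and reverse-bump it up through P; the value ejected from row 1 is w(i).

Step i=8: Q has 8 at row 1, column 4; remove that cell from P, ejecting 8. So w(8) = 8. P is now [[1, 4, 7], [2, 5], [3], [6]].
Step i=7: Q has 7 at row 4, column 1; remove 6 from row 4 of P and reverse-bump: 6 enters row 3 and ejects 3; 3 enters row 2 and ejects 2; 2 enters row 1 and ejects 1. So w(7) = 1. P is now [[2, 4, 7], [3, 5], [6]].
Step i=6: Q has 6 at row 2, column 2; remove 5 from row 2 of P and reverse-bump: 5 enters row 1 and ejects 4. So w(6) = 4. P is now [[2, 5, 7], [3], [6]].
Step i=5: Q has 5 at row 3, column 1; remove 6 from row 3 of P and reverse-bump: 6 enters row 2 and ejects 3; 3 enters row 1 and ejects 2. So w(5) = 2. P is now [[3, 5, 7], [6]].
Step i=4: Q has 4 at row 1, column 3; remove that cell from P, ejecting 7. So w(4) = 7. P is now [[3, 5], [6]].
Step i=3: Q has 3 at row 1, column 2; remove that cell from P, ejecting 5. So w(3) = 5. P is now [[3], [6]].
Step i=2: Q has 2 at row 2, column 1; remove 6 from row 2 of P and reverse-bump: 6 enters row 1 and ejects 3. So w(2) = 3. P is now [[6]].
Step i=1: Q has 1 at row 1, column 1; remove that cell from P, ejecting 6. So w(1) = 6. P is now [].

So w = 6 3 5 7 2 4 1 8.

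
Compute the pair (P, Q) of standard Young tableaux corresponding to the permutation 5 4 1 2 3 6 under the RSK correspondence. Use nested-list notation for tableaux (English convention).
P = [[1, 2, 3, 6], [4], [5]], Q = [[1, 4, 5, 6], [2], [3]]

Insert each entry of the permutation into P by Schensted row insertion, recording in Q the position of each new cell.

Insert 5: appended to row 1. P = [[5]].
Insert 4: 4 bumps 5 from row 1; 5 starts row 2. P = [[4], [5]].
Insert 1: 1 bumps 4 from row 1; 4 bumps 5 from row 2; 5 starts row 3. P = [[1], [4], [5]].
Insert 2: appended to row 1. P = [[1, 2], [4], [5]].
Insert 3: appended to row 1. P = [[1, 2, 3], [4], [5]].
Insert 6: appended to row 1. P = [[1, 2, 3, 6], [4], [5]].

So P = [[1, 2, 3, 6], [4], [5]], Q = [[1, 4, 5, 6], [2], [3]].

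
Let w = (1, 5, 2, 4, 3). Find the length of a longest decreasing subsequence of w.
3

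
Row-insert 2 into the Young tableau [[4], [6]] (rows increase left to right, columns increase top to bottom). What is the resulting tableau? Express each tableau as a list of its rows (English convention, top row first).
In row 1, 2 replaces 4 (the leftmost entry greater than 2); 4 is bumped to row 2. In row 2, 4 replaces 6 (the leftmost entry greater than 4); 6 is bumped to row 3. 6 starts a new row 3. The new tableau is [[2], [4], [6]].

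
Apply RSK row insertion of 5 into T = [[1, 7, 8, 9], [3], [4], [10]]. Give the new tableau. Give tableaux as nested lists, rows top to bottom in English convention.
[[1, 5, 8, 9], [3, 7], [4], [10]]

In row 1, 5 replaces 7 (the leftmost entry greater than 5); 7 is bumped to row 2. 7 is appended to row 2. The new tableau is [[1, 5, 8, 9], [3, 7], [4], [10]].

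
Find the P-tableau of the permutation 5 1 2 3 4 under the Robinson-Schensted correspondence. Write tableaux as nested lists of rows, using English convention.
P = [[1, 2, 3, 4], [5]]

Insert 5: appended to row 1. P = [[5]].
Insert 1: 1 bumps 5 from row 1; 5 starts row 2. P = [[1], [5]].
Insert 2: appended to row 1. P = [[1, 2], [5]].
Insert 3: appended to row 1. P = [[1, 2, 3], [5]].
Insert 4: appended to row 1. P = [[1, 2, 3, 4], [5]].

So P = [[1, 2, 3, 4], [5]].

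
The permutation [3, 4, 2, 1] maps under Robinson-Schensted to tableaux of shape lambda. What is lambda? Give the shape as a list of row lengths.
Row-insert each entry into an empty tableau.

After inserting 3: P = [[3]].
After inserting 4: P = [[3, 4]].
After inserting 2: P = [[2, 4], [3]].
After inserting 1: P = [[1, 4], [2], [3]].

The final insertion tableau P = [[1, 4], [2], [3]] has shape [2, 1, 1].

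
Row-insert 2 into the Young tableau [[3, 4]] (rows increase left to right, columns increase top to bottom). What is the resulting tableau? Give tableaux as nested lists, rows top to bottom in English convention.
[[2, 4], [3]]

In row 1, 2 replaces 3 (the leftmost entry greater than 2); 3 is bumped to row 2. 3 starts a new row 2. The new tableau is [[2, 4], [3]].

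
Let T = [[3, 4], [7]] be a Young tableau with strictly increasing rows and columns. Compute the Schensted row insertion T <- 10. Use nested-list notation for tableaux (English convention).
[[3, 4, 10], [7]]

10 is larger than every entry of row 1, so it is appended to row 1. The new tableau is [[3, 4, 10], [7]].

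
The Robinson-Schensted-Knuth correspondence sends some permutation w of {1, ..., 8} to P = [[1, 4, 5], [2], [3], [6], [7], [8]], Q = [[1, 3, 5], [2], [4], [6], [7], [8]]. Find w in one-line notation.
8 3 7 4 6 5 2 1

Reverse the RSK construction: for i from n down to 1, find the cell of Q containing i, remove the entry at that cell from P, and reverse-bump it up through P; the value ejected from row 1 is w(i).

Step i=8: Q has 8 at row 6, column 1; remove 8 from row 6 of P and reverse-bump: 8 enters row 5 and ejects 7; 7 enters row 4 and ejects 6; 6 enters row 3 and ejects 3; 3 enters row 2 and ejects 2; 2 enters row 1 and ejects 1. So w(8) = 1. P is now [[2, 4, 5], [3], [6], [7], [8]].
Step i=7: Q has 7 at row 5, column 1; remove 8 from row 5 of P and reverse-bump: 8 enters row 4 and ejects 7; 7 enters row 3 and ejects 6; 6 enters row 2 and ejects 3; 3 enters row 1 and ejects 2. So w(7) = 2. P is now [[3, 4, 5], [6], [7], [8]].
Step i=6: Q has 6 at row 4, column 1; remove 8 from row 4 of P and reverse-bump: 8 enters row 3 and ejects 7; 7 enters row 2 and ejects 6; 6 enters row 1 and ejects 5. So w(6) = 5. P is now [[3, 4, 6], [7], [8]].
Step i=5: Q has 5 at row 1, column 3; remove that cell from P, ejecting 6. So w(5) = 6. P is now [[3, 4], [7], [8]].
Step i=4: Q has 4 at row 3, column 1; remove 8 from row 3 of P and reverse-bump: 8 enters row 2 and ejects 7; 7 enters row 1 and ejects 4. So w(4) = 4. P is now [[3, 7], [8]].
Step i=3: Q has 3 at row 1, column 2; remove that cell from P, ejecting 7. So w(3) = 7. P is now [[3], [8]].
Step i=2: Q has 2 at row 2, column 1; remove 8 from row 2 of P and reverse-bump: 8 enters row 1 and ejects 3. So w(2) = 3. P is now [[8]].
Step i=1: Q has 1 at row 1, column 1; remove that cell from P, ejecting 8. So w(1) = 8. P is now [].

So w = 8 3 7 4 6 5 2 1.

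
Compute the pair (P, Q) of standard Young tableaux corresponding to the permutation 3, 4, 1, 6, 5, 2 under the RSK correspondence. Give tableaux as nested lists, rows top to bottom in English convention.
P = [[1, 2, 5], [3, 4], [6]], Q = [[1, 2, 4], [3, 5], [6]]

Insert each entry of the permutation into P by Schensted row insertion, recording in Q the position of each new cell.

After inserting 3: P = [[3]].
After inserting 4: P = [[3, 4]].
After inserting 1: P = [[1, 4], [3]].
After inserting 6: P = [[1, 4, 6], [3]].
After inserting 5: P = [[1, 4, 5], [3, 6]].
After inserting 2: P = [[1, 2, 5], [3, 4], [6]].

So P = [[1, 2, 5], [3, 4], [6]], Q = [[1, 2, 4], [3, 5], [6]].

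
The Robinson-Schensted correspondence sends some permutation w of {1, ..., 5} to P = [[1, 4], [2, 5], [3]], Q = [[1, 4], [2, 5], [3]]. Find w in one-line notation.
3 2 1 5 4

Reverse the RSK construction: for i from n down to 1, find the cell of Q containing i, remove the entry at that cell from P, and reverse-bump it up through P; the value ejected from row 1 is w(i).

Step i=5: Q has 5 at row 2, column 2; remove 5 from row 2 of P and reverse-bump: 5 enters row 1 and ejects 4. So w(5) = 4. P is now [[1, 5], [2], [3]].
Step i=4: Q has 4 at row 1, column 2; remove that cell from P, ejecting 5. So w(4) = 5. P is now [[1], [2], [3]].
Step i=3: Q has 3 at row 3, column 1; remove 3 from row 3 of P and reverse-bump: 3 enters row 2 and ejects 2; 2 enters row 1 and ejects 1. So w(3) = 1. P is now [[2], [3]].
Step i=2: Q has 2 at row 2, column 1; remove 3 from row 2 of P and reverse-bump: 3 enters row 1 and ejects 2. So w(2) = 2. P is now [[3]].
Step i=1: Q has 1 at row 1, column 1; remove that cell from P, ejecting 3. So w(1) = 3. P is now [].

So w = 3 2 1 5 4.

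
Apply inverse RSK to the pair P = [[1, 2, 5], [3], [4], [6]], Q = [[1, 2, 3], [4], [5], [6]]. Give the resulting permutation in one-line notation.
1 4 6 5 3 2

Reverse the RSK construction: for i from n down to 1, find the cell of Q containing i, remove the entry at that cell from P, and reverse-bump it up through P; the value ejected from row 1 is w(i).

Step i=6: Q has 6 at row 4, column 1; remove 6 from row 4 of P and reverse-bump: 6 enters row 3 and ejects 4; 4 enters row 2 and ejects 3; 3 enters row 1 and ejects 2. So w(6) = 2. P is now [[1, 3, 5], [4], [6]].
Step i=5: Q has 5 at row 3, column 1; remove 6 from row 3 of P and reverse-bump: 6 enters row 2 and ejects 4; 4 enters row 1 and ejects 3. So w(5) = 3. P is now [[1, 4, 5], [6]].
Step i=4: Q has 4 at row 2, column 1; remove 6 from row 2 of P and reverse-bump: 6 enters row 1 and ejects 5. So w(4) = 5. P is now [[1, 4, 6]].
Step i=3: Q has 3 at row 1, column 3; remove that cell from P, ejecting 6. So w(3) = 6. P is now [[1, 4]].
Step i=2: Q has 2 at row 1, column 2; remove that cell from P, ejecting 4. So w(2) = 4. P is now [[1]].
Step i=1: Q has 1 at row 1, column 1; remove that cell from P, ejecting 1. So w(1) = 1. P is now [].

So w = 1 4 6 5 3 2.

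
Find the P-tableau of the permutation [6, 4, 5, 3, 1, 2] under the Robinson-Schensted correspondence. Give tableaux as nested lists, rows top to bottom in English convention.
P = [[1, 2], [3, 5], [4], [6]]

After inserting 6: P = [[6]].
After inserting 4: P = [[4], [6]].
After inserting 5: P = [[4, 5], [6]].
After inserting 3: P = [[3, 5], [4], [6]].
After inserting 1: P = [[1, 5], [3], [4], [6]].
After inserting 2: P = [[1, 2], [3, 5], [4], [6]].

So P = [[1, 2], [3, 5], [4], [6]].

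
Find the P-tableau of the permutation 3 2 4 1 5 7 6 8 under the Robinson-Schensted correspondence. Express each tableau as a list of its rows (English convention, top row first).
Insert 3: appended to row 1. P = [[3]].
Insert 2: 2 bumps 3 from row 1; 3 starts row 2. P = [[2], [3]].
Insert 4: appended to row 1. P = [[2, 4], [3]].
Insert 1: 1 bumps 2 from row 1; 2 bumps 3 from row 2; 3 starts row 3. P = [[1, 4], [2], [3]].
Insert 5: appended to row 1. P = [[1, 4, 5], [2], [3]].
Insert 7: appended to row 1. P = [[1, 4, 5, 7], [2], [3]].
Insert 6: 6 bumps 7 from row 1; 7 appends to row 2. P = [[1, 4, 5, 6], [2, 7], [3]].
Insert 8: appended to row 1. P = [[1, 4, 5, 6, 8], [2, 7], [3]].

So P = [[1, 4, 5, 6, 8], [2, 7], [3]].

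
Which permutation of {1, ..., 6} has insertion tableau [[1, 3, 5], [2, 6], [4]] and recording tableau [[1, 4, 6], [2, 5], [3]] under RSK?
Reverse the RSK construction: for i from n down to 1, find the cell of Q containing i, remove the entry at that cell from P, and reverse-bump it up through P; the value ejected from row 1 is w(i).

Step i=6: Q has 6 at row 1, column 3; remove that cell from P, ejecting 5. So w(6) = 5. P is now [[1, 3], [2, 6], [4]].
Step i=5: Q has 5 at row 2, column 2; remove 6 from row 2 of P and reverse-bump: 6 enters row 1 and ejects 3. So w(5) = 3. P is now [[1, 6], [2], [4]].
Step i=4: Q has 4 at row 1, column 2; remove that cell from P, ejecting 6. So w(4) = 6. P is now [[1], [2], [4]].
Step i=3: Q has 3 at row 3, column 1; remove 4 from row 3 of P and reverse-bump: 4 enters row 2 and ejects 2; 2 enters row 1 and ejects 1. So w(3) = 1. P is now [[2], [4]].
Step i=2: Q has 2 at row 2, column 1; remove 4 from row 2 of P and reverse-bump: 4 enters row 1 and ejects 2. So w(2) = 2. P is now [[4]].
Step i=1: Q has 1 at row 1, column 1; remove that cell from P, ejecting 4. So w(1) = 4. P is now [].

So w = 4 2 1 6 3 5.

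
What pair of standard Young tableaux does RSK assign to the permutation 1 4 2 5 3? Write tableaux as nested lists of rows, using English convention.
P = [[1, 2, 3], [4, 5]], Q = [[1, 2, 4], [3, 5]]

Insert each entry of the permutation into P by Schensted row insertion, recording in Q the position of each new cell.

Insert 1: appended to row 1. P = [[1]].
Insert 4: appended to row 1. P = [[1, 4]].
Insert 2: 2 bumps 4 from row 1; 4 starts row 2. P = [[1, 2], [4]].
Insert 5: appended to row 1. P = [[1, 2, 5], [4]].
Insert 3: 3 bumps 5 from row 1; 5 appends to row 2. P = [[1, 2, 3], [4, 5]].

So P = [[1, 2, 3], [4, 5]], Q = [[1, 2, 4], [3, 5]].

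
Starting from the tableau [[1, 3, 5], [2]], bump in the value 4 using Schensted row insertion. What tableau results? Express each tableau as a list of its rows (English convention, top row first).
[[1, 3, 4], [2, 5]]

In row 1, 4 replaces 5 (the leftmost entry greater than 4); 5 is bumped to row 2. 5 is appended to row 2. The new tableau is [[1, 3, 4], [2, 5]].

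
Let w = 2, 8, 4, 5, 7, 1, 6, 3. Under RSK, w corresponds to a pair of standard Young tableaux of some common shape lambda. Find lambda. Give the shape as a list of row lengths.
RSK row insertion gives P = [[1, 3, 5, 6], [2, 4], [7], [8]], which has shape [4, 2, 1, 1].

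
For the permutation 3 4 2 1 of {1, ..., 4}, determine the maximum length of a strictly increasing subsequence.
2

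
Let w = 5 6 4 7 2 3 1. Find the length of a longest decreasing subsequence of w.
4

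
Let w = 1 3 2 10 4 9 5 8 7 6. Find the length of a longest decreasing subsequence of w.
5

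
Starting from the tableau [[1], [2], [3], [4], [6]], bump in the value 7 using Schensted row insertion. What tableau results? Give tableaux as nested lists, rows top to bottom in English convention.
[[1, 7], [2], [3], [4], [6]]

7 is larger than every entry of row 1, so it is appended to row 1. The new tableau is [[1, 7], [2], [3], [4], [6]].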